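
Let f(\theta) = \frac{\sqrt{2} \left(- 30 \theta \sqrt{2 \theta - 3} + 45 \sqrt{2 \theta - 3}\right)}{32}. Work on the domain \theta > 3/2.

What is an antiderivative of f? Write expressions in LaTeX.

Differentiate the proposed F(\theta) back; it has to land on f(\theta) exactly.
Check: d/d\theta[- \frac{3 \left(\theta - \frac{3}{2}\right)^{\frac{5}{2}}}{4}] = \frac{\sqrt{2} \left(- 30 \theta \sqrt{2 \theta - 3} + 45 \sqrt{2 \theta - 3}\right)}{32} = f(\theta).

An antiderivative is F(\theta) = - \frac{3 \left(\theta - \frac{3}{2}\right)^{\frac{5}{2}}}{4}.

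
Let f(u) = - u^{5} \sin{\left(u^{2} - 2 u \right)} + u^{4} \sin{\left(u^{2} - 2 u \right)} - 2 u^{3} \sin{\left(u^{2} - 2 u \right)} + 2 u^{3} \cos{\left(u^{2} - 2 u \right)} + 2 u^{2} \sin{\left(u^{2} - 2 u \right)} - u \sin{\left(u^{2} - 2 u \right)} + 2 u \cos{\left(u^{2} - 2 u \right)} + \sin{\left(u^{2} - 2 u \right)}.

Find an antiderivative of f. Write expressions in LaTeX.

An antiderivative is F(u) = \frac{u^{4} \cos{\left(u^{2} - 2 u \right)}}{2} + u^{2} \cos{\left(u^{2} - 2 u \right)} + \frac{\cos{\left(u^{2} - 2 u \right)}}{2}.

f has the shape v'r + vr' for v = \frac{\left(- u^{2} - 1\right)^{2}}{2} and r = \cos{\left(u^{2} - 2 u \right)} — it is the derivative of the product v*r.
Check: d/du[\frac{u^{4} \cos{\left(u^{2} - 2 u \right)}}{2} + u^{2} \cos{\left(u^{2} - 2 u \right)} + \frac{\cos{\left(u^{2} - 2 u \right)}}{2}] = - u^{5} \sin{\left(u^{2} - 2 u \right)} + u^{4} \sin{\left(u^{2} - 2 u \right)} - 2 u^{3} \sin{\left(u^{2} - 2 u \right)} + 2 u^{3} \cos{\left(u^{2} - 2 u \right)} + 2 u^{2} \sin{\left(u^{2} - 2 u \right)} - u \sin{\left(u^{2} - 2 u \right)} + 2 u \cos{\left(u^{2} - 2 u \right)} + \sin{\left(u^{2} - 2 u \right)} = f(u).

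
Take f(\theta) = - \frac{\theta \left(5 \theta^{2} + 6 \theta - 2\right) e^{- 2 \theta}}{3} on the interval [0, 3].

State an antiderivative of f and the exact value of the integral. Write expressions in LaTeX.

Antiderivative: F(\theta) = \frac{\left(20 \theta^{3} + 54 \theta^{2} + 46 \theta + 23\right) e^{- 2 \theta}}{24}; value = - \frac{23}{24} + \frac{1187}{24 e^{6}}

f has the shape u'v + uv' for u = \frac{5 \theta^{3}}{6} + \frac{9 \theta^{2}}{4} + \frac{23 \theta}{12} + \frac{23}{24} and v = e^{- 2 \theta} — it is the derivative of the product u*v.
F(\theta) = \frac{\left(20 \theta^{3} + 54 \theta^{2} + 46 \theta + 23\right) e^{- 2 \theta}}{24} is an antiderivative of f.
Check: d/d\theta[\frac{\left(20 \theta^{3} + 54 \theta^{2} + 46 \theta + 23\right) e^{- 2 \theta}}{24}] = \frac{\left(- 5 \theta^{3} - 6 \theta^{2} + 2 \theta\right) e^{- 2 \theta}}{3}, which equals f(\theta).
F(3) = \frac{1187}{24 e^{6}}; F(0) = \frac{23}{24}.
Integral = F(3) - F(0) = - \frac{23}{24} + \frac{1187}{24 e^{6}}.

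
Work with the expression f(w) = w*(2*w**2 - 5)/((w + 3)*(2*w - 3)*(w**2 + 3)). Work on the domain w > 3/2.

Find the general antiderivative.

F(w) = -log(w - 3/2)/63 + 13*log(w + 3)/36 + 55*log(w**2 + 3)/168 - 11*sqrt(3)*atan(sqrt(3)*w/3)/84 + C

The denominator factors as (w + 3)*(2*w - 3)*(w**2 + 3); partial fractions split f into directly integrable pieces: 11*(5*w - 3)/(84*(w**2 + 3)) - 2/(63*(2*w - 3)) + 13/(36*(w + 3)).
Check: d/dw[-log(w - 3/2)/63 + 13*log(w + 3)/36 + 55*log(w**2 + 3)/168 - 11*sqrt(3)*atan(sqrt(3)*w/3)/84] = (2*w**3 - 5*w)/(2*w**4 + 3*w**3 - 3*w**2 + 9*w - 27), which equals f(w).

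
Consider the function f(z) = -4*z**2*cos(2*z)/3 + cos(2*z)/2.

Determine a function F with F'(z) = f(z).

Integrate term by term and add the pieces.
Check: d/dz[-2*z**2*sin(2*z)/3 - 2*z*cos(2*z)/3 + 7*sin(2*z)/12] = -4*z**2*cos(2*z)/3 + cos(2*z)/2 = f(z).

An antiderivative is F(z) = -2*z**2*sin(2*z)/3 - 2*z*cos(2*z)/3 + 7*sin(2*z)/12.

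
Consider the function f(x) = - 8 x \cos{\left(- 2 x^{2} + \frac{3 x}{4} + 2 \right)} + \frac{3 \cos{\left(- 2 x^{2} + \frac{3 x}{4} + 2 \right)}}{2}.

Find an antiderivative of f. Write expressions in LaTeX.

f matches the chain-rule pattern g'(h)*h' with inner function h(x) = - 2 x^{2} + \frac{3 x}{4} + 2; substituting u = h(x) collapses the integral.
Check: d/dx[2 \sin{\left(- 2 x^{2} + \frac{3 x}{4} + 2 \right)}] = - 8 x \cos{\left(- 2 x^{2} + \frac{3 x}{4} + 2 \right)} + \frac{3 \cos{\left(- 2 x^{2} + \frac{3 x}{4} + 2 \right)}}{2} = f(x).

An antiderivative is F(x) = 2 \sin{\left(- 2 x^{2} + \frac{3 x}{4} + 2 \right)}.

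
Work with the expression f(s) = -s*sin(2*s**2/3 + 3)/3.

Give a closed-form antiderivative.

An antiderivative is F(s) = cos(2*s**2/3 + 3)/4.

f matches the chain-rule pattern g'(h)*h' with inner function h(s) = 2*s**2/3 + 3; substituting u = h(s) collapses the integral.
Check: d/ds[cos(2*s**2/3 + 3)/4] = -s*sin(2*s**2/3 + 3)/3 = f(s).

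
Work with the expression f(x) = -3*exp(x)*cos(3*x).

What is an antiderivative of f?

An antiderivative F(x) passes only if d/dx[F] lands on f(x) exactly.
Check: d/dx[-9*exp(x)*sin(3*x)/10 - 3*exp(x)*cos(3*x)/10] = -3*exp(x)*cos(3*x) = f(x).

An antiderivative is F(x) = -9*exp(x)*sin(3*x)/10 - 3*exp(x)*cos(3*x)/10.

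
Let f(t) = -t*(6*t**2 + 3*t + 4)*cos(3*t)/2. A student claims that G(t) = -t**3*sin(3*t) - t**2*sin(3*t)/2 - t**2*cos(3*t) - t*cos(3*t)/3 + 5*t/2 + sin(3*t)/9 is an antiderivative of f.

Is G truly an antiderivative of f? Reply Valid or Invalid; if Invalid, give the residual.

Invalid: d/dt[G] - f = 5/2, which is not 0.

d/dt[G] = -3*t**3*cos(3*t) - 3*t**2*cos(3*t)/2 - 2*t*cos(3*t) + 5/2
d/dt[G] - f(t) = 5/2 != 0.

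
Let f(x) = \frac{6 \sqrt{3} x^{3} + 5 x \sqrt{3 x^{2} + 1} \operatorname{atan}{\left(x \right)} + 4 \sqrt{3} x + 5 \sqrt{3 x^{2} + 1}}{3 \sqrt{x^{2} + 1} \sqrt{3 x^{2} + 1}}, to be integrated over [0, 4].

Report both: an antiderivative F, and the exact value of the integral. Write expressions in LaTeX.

f has the shape u'v + uv' for u = - \sqrt{x^{2} + 1} and v = - \sqrt{x^{2} + \frac{1}{3}} - \frac{5 \operatorname{atan}{\left(x \right)}}{3} — it is the derivative of the product u*v.
F(x) = - \sqrt{x^{2} + 1} \left(- \sqrt{x^{2} + \frac{1}{3}} - \frac{5 \operatorname{atan}{\left(x \right)}}{3}\right) is an antiderivative of f.
Check: d/dx[- \sqrt{x^{2} + 1} \left(- \sqrt{x^{2} + \frac{1}{3}} - \frac{5 \operatorname{atan}{\left(x \right)}}{3}\right)] = \frac{\sqrt{3} \left(18 x^{3} + 5 \sqrt{3} x \sqrt{3 x^{2} + 1} \operatorname{atan}{\left(x \right)} + 12 x + 5 \sqrt{3} \sqrt{3 x^{2} + 1}\right)}{9 \sqrt{x^{2} + 1} \sqrt{3 x^{2} + 1}}, which equals f(x).
F(4) = \frac{5 \sqrt{17} \operatorname{atan}{\left(4 \right)}}{3} + \frac{7 \sqrt{51}}{3}; F(0) = \frac{\sqrt{3}}{3}.
Integral = F(4) - F(0) = - \frac{\sqrt{3}}{3} + \frac{5 \sqrt{17} \operatorname{atan}{\left(4 \right)}}{3} + \frac{7 \sqrt{51}}{3}.

Antiderivative: F(x) = - \sqrt{x^{2} + 1} \left(- \sqrt{x^{2} + \frac{1}{3}} - \frac{5 \operatorname{atan}{\left(x \right)}}{3}\right); value = - \frac{\sqrt{3}}{3} + \frac{5 \sqrt{17} \operatorname{atan}{\left(4 \right)}}{3} + \frac{7 \sqrt{51}}{3}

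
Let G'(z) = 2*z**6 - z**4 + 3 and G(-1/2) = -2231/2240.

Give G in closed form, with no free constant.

G(z) = 2*z**7/7 - z**5/5 + 3*z + 1/2

Integrate term by term and add the pieces.
A general antiderivative is 2*z**7/7 - z**5/5 + 3*z + C.
The condition gives C = -2231/2240 - (-3351/2240) = 1/2.
So G(z) = 2*z**7/7 - z**5/5 + 3*z + 1/2.
Check: d/dz[2*z**7/7 - z**5/5 + 3*z + 1/2] = 2*z**6 - z**4 + 3 = G'(z).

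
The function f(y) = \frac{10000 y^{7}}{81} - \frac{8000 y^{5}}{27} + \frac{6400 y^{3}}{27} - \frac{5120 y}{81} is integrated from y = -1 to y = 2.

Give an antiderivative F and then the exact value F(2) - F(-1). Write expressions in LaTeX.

f matches the chain-rule pattern g'(h)*h' with inner function h(y) = \frac{4}{3} - \frac{5 y^{2}}{3}; substituting u = h(y) collapses the integral.
F(y) = \frac{2 \left(5 y^{2} - 4\right)^{4}}{81} is an antiderivative of f.
Check: d/dy[\frac{2 \left(5 y^{2} - 4\right)^{4}}{81}] = \frac{10000 y^{7}}{81} - \frac{8000 y^{5}}{27} + \frac{6400 y^{3}}{27} - \frac{5120 y}{81} = f(y).
F(2) = \frac{131072}{81}; F(-1) = \frac{2}{81}.
Integral = F(2) - F(-1) = \frac{43690}{27}.

Antiderivative: F(y) = \frac{2 \left(5 y^{2} - 4\right)^{4}}{81}; value = \frac{43690}{27}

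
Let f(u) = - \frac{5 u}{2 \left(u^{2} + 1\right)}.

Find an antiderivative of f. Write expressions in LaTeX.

The substitution w = u^{2} + 1 works: f is exactly (dF/dw)*(dw/du) for that inner function.
Check: d/du[- \frac{5 \log{\left(u^{2} + 1 \right)}}{4}] = - \frac{5 u}{2 u^{2} + 2}, which equals f(u).

An antiderivative is F(u) = - \frac{5 \log{\left(u^{2} + 1 \right)}}{4}.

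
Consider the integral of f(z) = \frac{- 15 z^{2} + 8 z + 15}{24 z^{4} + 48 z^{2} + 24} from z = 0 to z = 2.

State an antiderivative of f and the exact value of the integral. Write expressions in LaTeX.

f has the shape u'v + uv' for u = \frac{1}{2 z^{2} + 2} and v = \frac{5 z}{4} - \frac{1}{3} — it is the derivative of the product u*v.
F(z) = \frac{15 z - 4}{24 \left(z^{2} + 1\right)} is an antiderivative of f.
Check: d/dz[\frac{15 z - 4}{24 \left(z^{2} + 1\right)}] = \frac{- 15 z^{2} + 8 z + 15}{24 z^{4} + 48 z^{2} + 24} = f(z).
F(2) = \frac{13}{60}; F(0) = - \frac{1}{6}.
Integral = F(2) - F(0) = \frac{23}{60}.

Antiderivative: F(z) = \frac{15 z - 4}{24 \left(z^{2} + 1\right)}; value = \frac{23}{60}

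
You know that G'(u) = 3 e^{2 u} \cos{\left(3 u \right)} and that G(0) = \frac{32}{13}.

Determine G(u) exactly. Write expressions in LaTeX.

Whatever form G(u) takes, its d/du must return the stated G'(u).
A general antiderivative is \frac{9 e^{2 u} \sin{\left(3 u \right)}}{13} + \frac{6 e^{2 u} \cos{\left(3 u \right)}}{13} + C.
The condition gives C = \frac{32}{13} - (\frac{6}{13}) = 2.
So G(u) = \frac{9 e^{2 u} \sin{\left(3 u \right)}}{13} + \frac{6 e^{2 u} \cos{\left(3 u \right)}}{13} + 2.
Check: d/du[\frac{9 e^{2 u} \sin{\left(3 u \right)}}{13} + \frac{6 e^{2 u} \cos{\left(3 u \right)}}{13} + 2] = 3 e^{2 u} \cos{\left(3 u \right)} = G'(u).

G(u) = \frac{9 e^{2 u} \sin{\left(3 u \right)}}{13} + \frac{6 e^{2 u} \cos{\left(3 u \right)}}{13} + 2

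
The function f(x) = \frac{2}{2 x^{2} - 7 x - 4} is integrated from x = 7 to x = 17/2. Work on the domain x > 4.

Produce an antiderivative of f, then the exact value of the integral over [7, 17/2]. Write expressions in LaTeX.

The denominator factors as \left(x - 4\right) \left(2 x + 1\right); partial fractions split f into directly integrable pieces: - \frac{4}{9 \left(2 x + 1\right)} + \frac{2}{9 \left(x - 4\right)}.
F(x) = \frac{2 \left(\log{\left(x - 4 \right)} - \log{\left(x + \frac{1}{2} \right)}\right)}{9} is an antiderivative of f.
Check: d/dx[\frac{2 \left(\log{\left(x - 4 \right)} - \log{\left(x + \frac{1}{2} \right)}\right)}{9}] = \frac{2}{2 x^{2} - 7 x - 4} = f(x).
F(17/2) = - \frac{2 \log{\left(9 \right)}}{9} + \frac{2 \log{\left(\frac{9}{2} \right)}}{9}; F(7) = - \frac{2 \log{\left(\frac{15}{2} \right)}}{9} + \frac{2 \log{\left(3 \right)}}{9}.
Integral = F(17/2) - F(7) = - \frac{2 \log{\left(9 \right)}}{9} - \frac{2 \log{\left(3 \right)}}{9} + \frac{2 \log{\left(\frac{9}{2} \right)}}{9} + \frac{2 \log{\left(\frac{15}{2} \right)}}{9}.

Antiderivative: F(x) = \frac{2 \left(\log{\left(x - 4 \right)} - \log{\left(x + \frac{1}{2} \right)}\right)}{9}; value = - \frac{2 \log{\left(9 \right)}}{9} - \frac{2 \log{\left(3 \right)}}{9} + \frac{2 \log{\left(\frac{9}{2} \right)}}{9} + \frac{2 \log{\left(\frac{15}{2} \right)}}{9}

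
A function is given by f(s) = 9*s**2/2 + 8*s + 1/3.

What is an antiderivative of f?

An antiderivative is F(s) = 3*s**3/2 + 4*s**2 + s/3.

The integrand splits into summands that can be handled one at a time.
Check: d/ds[3*s**3/2 + 4*s**2 + s/3] = 9*s**2/2 + 8*s + 1/3 = f(s).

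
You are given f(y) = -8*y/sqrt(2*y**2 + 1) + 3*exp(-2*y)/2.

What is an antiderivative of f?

Integrate term by term and add the pieces.
Check: d/dy[-4*sqrt(2*y**2 + 1) - 3*exp(-2*y)/4] = (-16*y*exp(2*y) + 3*sqrt(2*y**2 + 1))*exp(-2*y)/(2*sqrt(2*y**2 + 1)), which equals f(y).

An antiderivative is F(y) = -4*sqrt(2*y**2 + 1) - 3*exp(-2*y)/4.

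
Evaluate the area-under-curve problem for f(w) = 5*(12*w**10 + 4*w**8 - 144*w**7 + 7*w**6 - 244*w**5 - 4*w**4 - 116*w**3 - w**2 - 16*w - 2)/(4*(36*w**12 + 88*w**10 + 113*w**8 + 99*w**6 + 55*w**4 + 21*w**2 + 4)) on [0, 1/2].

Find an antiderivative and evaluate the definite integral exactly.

Recover f(w) by differentiating a candidate F(w); any mismatch rules it out.
F(w) = 5*((2*w**4 + w**2 + 1)*atan(w) - (2*w**4 + w**2 + 1)*atan(3*w/2) + 2)/(4*(2*w**4 + w**2 + 1)) is an antiderivative of f.
Check: d/dw[5*((2*w**4 + w**2 + 1)*atan(w) - (2*w**4 + w**2 + 1)*atan(3*w/2) + 2)/(4*(2*w**4 + w**2 + 1))] = (60*w**10 + 20*w**8 - 720*w**7 + 35*w**6 - 1220*w**5 - 20*w**4 - 580*w**3 - 5*w**2 - 80*w - 10)/(144*w**12 + 352*w**10 + 452*w**8 + 396*w**6 + 220*w**4 + 84*w**2 + 16), which equals f(w).
F(1/2) = -5*atan(3/4)/4 + 5*atan(1/2)/4 + 20/11; F(0) = 5/2.
Integral = F(1/2) - F(0) = -5*atan(3/4)/4 - 15/22 + 5*atan(1/2)/4.

Antiderivative: F(w) = 5*((2*w**4 + w**2 + 1)*atan(w) - (2*w**4 + w**2 + 1)*atan(3*w/2) + 2)/(4*(2*w**4 + w**2 + 1)); value = -5*atan(3/4)/4 - 15/22 + 5*atan(1/2)/4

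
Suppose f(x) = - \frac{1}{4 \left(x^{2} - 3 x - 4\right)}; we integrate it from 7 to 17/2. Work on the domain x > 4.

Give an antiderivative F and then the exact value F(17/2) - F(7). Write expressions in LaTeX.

Factor the denominator (4 \left(x - 4\right) \left(x + 1\right)) and decompose: f = \frac{1}{20 \left(x + 1\right)} - \frac{1}{20 \left(x - 4\right)}; each piece integrates to a log, atan, or power term.
F(x) = - \frac{\log{\left(x - 4 \right)}}{20} + \frac{\log{\left(x + 1 \right)}}{20} is an antiderivative of f.
Check: d/dx[- \frac{\log{\left(x - 4 \right)}}{20} + \frac{\log{\left(x + 1 \right)}}{20}] = - \frac{1}{4 x^{2} - 12 x - 16}, which equals f(x).
F(17/2) = - \frac{\log{\left(\frac{9}{2} \right)}}{20} + \frac{\log{\left(\frac{19}{2} \right)}}{20}; F(7) = - \frac{\log{\left(3 \right)}}{20} + \frac{\log{\left(8 \right)}}{20}.
Integral = F(17/2) - F(7) = - \frac{\log{\left(8 \right)}}{20} - \frac{\log{\left(\frac{9}{2} \right)}}{20} + \frac{\log{\left(3 \right)}}{20} + \frac{\log{\left(\frac{19}{2} \right)}}{20}.

Antiderivative: F(x) = - \frac{\log{\left(x - 4 \right)}}{20} + \frac{\log{\left(x + 1 \right)}}{20}; value = - \frac{\log{\left(8 \right)}}{20} - \frac{\log{\left(\frac{9}{2} \right)}}{20} + \frac{\log{\left(3 \right)}}{20} + \frac{\log{\left(\frac{19}{2} \right)}}{20}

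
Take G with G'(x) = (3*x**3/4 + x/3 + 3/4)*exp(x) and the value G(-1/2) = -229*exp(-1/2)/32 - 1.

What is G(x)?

G'(x) has the shape u'v + uv' for u = 3*x**3/4 - 9*x**2/4 + 29*x/6 - 49/12 and v = exp(x) — it is the derivative of the product u*v.
A general antiderivative is (9*x**3 - 27*x**2 + 58*x - 49)*exp(x)/12 + C.
The condition gives C = -229*exp(-1/2)/32 - 1 - (-229*exp(-1/2)/32) = -1.
So G(x) = 3*x**3*exp(x)/4 - 9*x**2*exp(x)/4 + 29*x*exp(x)/6 - 49*exp(x)/12 - 1.
Check: d/dx[3*x**3*exp(x)/4 - 9*x**2*exp(x)/4 + 29*x*exp(x)/6 - 49*exp(x)/12 - 1] = 3*x**3*exp(x)/4 + x*exp(x)/3 + 3*exp(x)/4, which equals G'(x).

G(x) = 3*x**3*exp(x)/4 - 9*x**2*exp(x)/4 + 29*x*exp(x)/6 - 49*exp(x)/12 - 1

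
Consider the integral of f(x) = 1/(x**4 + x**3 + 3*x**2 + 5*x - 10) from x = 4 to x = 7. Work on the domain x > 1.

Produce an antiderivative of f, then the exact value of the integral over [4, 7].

Factor the denominator ((x - 1)*(x + 2)*(x**2 + 5)) and decompose: f = -(x + 7)/(54*(x**2 + 5)) - 1/(27*(x + 2)) + 1/(18*(x - 1)); each piece integrates to a log, atan, or power term.
F(x) = log(x - 1)/18 - log(x + 2)/27 - log(x**2 + 5)/108 - 7*sqrt(5)*atan(sqrt(5)*x/5)/270 is an antiderivative of f.
Check: d/dx[log(x - 1)/18 - log(x + 2)/27 - log(x**2 + 5)/108 - 7*sqrt(5)*atan(sqrt(5)*x/5)/270] = 1/(x**4 + x**3 + 3*x**2 + 5*x - 10) = f(x).
F(7) = -log(9)/27 - 7*sqrt(5)*atan(7*sqrt(5)/5)/270 - log(54)/108 + log(6)/18; F(4) = -log(6)/27 - 7*sqrt(5)*atan(4*sqrt(5)/5)/270 - log(21)/108 + log(3)/18.
Integral = F(7) - F(4) = -log(9)/27 - 7*sqrt(5)*atan(7*sqrt(5)/5)/270 - log(3)/18 - log(54)/108 + log(21)/108 + 7*sqrt(5)*atan(4*sqrt(5)/5)/270 + 5*log(6)/54.

Antiderivative: F(x) = log(x - 1)/18 - log(x + 2)/27 - log(x**2 + 5)/108 - 7*sqrt(5)*atan(sqrt(5)*x/5)/270; value = -log(9)/27 - 7*sqrt(5)*atan(7*sqrt(5)/5)/270 - log(3)/18 - log(54)/108 + log(21)/108 + 7*sqrt(5)*atan(4*sqrt(5)/5)/270 + 5*log(6)/54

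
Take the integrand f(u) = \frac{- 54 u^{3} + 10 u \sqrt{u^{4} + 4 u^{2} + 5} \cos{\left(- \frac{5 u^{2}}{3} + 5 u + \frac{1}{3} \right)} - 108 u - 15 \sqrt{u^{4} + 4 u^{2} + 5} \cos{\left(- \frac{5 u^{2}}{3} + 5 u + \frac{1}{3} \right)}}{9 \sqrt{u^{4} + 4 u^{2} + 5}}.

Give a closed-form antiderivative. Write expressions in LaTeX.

Check any antiderivative F(u) by computing F'(u) and comparing it with f(u).
Check: d/du[- 3 \sqrt{u^{4} + 4 u^{2} + 5} - \frac{\sin{\left(- \frac{5 u^{2}}{3} + 5 u + \frac{1}{3} \right)}}{3}] = \frac{- 54 u^{3} + 10 u \sqrt{u^{4} + 4 u^{2} + 5} \cos{\left(- \frac{5 u^{2}}{3} + 5 u + \frac{1}{3} \right)} - 108 u - 15 \sqrt{u^{4} + 4 u^{2} + 5} \cos{\left(- \frac{5 u^{2}}{3} + 5 u + \frac{1}{3} \right)}}{9 \sqrt{u^{4} + 4 u^{2} + 5}} = f(u).

An antiderivative is F(u) = - 3 \sqrt{u^{4} + 4 u^{2} + 5} - \frac{\sin{\left(- \frac{5 u^{2}}{3} + 5 u + \frac{1}{3} \right)}}{3}.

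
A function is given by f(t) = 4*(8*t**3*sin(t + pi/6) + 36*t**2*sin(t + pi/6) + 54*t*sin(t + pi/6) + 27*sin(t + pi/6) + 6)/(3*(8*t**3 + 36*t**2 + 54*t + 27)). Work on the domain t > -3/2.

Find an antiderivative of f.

An antiderivative is F(t) = -4*cos(t + pi/6)/3 - 2/(4*t**2 + 12*t + 9).

Check any antiderivative F(t) by computing F'(t) and comparing it with f(t).
Check: d/dt[-4*cos(t + pi/6)/3 - 2/(4*t**2 + 12*t + 9)] = (32*t**3*sin(t + pi/6) + 144*t**2*sin(t + pi/6) + 216*t*sin(t + pi/6) + 108*sin(t + pi/6) + 24)/(24*t**3 + 108*t**2 + 162*t + 81), which equals f(t).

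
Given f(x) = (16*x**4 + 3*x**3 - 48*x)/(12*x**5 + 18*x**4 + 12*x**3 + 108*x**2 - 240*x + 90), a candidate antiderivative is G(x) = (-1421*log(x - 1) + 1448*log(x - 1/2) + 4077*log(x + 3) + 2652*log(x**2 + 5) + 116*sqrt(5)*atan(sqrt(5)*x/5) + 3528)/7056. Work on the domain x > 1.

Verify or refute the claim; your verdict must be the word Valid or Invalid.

Valid. The derivative of G reproduces f.

d/dx[G] = (16*x**4 + 3*x**3 - 48*x)/(12*x**5 + 18*x**4 + 12*x**3 + 108*x**2 - 240*x + 90)
This equals f(x) exactly, so the claim holds.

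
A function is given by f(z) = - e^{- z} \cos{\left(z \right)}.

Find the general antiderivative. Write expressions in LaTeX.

Recover f(z) by differentiating a candidate F(z); any mismatch rules it out.
Check: d/dz[- \frac{e^{- z} \sin{\left(z \right)}}{2} + \frac{e^{- z} \cos{\left(z \right)}}{2}] = - e^{- z} \cos{\left(z \right)} = f(z).

F(z) = - \frac{e^{- z} \sin{\left(z \right)}}{2} + \frac{e^{- z} \cos{\left(z \right)}}{2} + C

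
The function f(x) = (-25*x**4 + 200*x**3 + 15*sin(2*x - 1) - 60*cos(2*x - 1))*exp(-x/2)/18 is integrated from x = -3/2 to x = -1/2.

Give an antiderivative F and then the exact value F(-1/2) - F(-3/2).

Recognize the product-rule pattern: f = u'v + uv' with u = 25*x**4/9 - 5*sin(2*x - 1)/3, v = exp(-x/2), so integration by parts undoes it.
F(x) = (25*x**4 - 15*sin(2*x - 1))*exp(-x/2)/9 is an antiderivative of f.
Check: d/dx[(25*x**4 - 15*sin(2*x - 1))*exp(-x/2)/9] = (-25*x**4 + 200*x**3 + 15*sin(2*x - 1) - 60*cos(2*x - 1))*exp(-x/2)/18 = f(x).
F(-1/2) = 25*exp(1/4)/144 + 5*exp(1/4)*sin(2)/3; F(-3/2) = 5*exp(3/4)*sin(4)/3 + 225*exp(3/4)/16.
Integral = F(-1/2) - F(-3/2) = -225*exp(3/4)/16 + 25*exp(1/4)/144 + 5*exp(1/4)*sin(2)/3 - 5*exp(3/4)*sin(4)/3.

Antiderivative: F(x) = (25*x**4 - 15*sin(2*x - 1))*exp(-x/2)/9; value = -225*exp(3/4)/16 + 25*exp(1/4)/144 + 5*exp(1/4)*sin(2)/3 - 5*exp(3/4)*sin(4)/3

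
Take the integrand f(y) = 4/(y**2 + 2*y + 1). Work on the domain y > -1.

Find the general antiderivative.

F(y) = -4/(y + 1) + C

Since d/dy undoes antidifferentiation here, F'(y) = f(y) is required of F(y).
Check: d/dy[-4/(y + 1)] = 4/(y**2 + 2*y + 1) = f(y).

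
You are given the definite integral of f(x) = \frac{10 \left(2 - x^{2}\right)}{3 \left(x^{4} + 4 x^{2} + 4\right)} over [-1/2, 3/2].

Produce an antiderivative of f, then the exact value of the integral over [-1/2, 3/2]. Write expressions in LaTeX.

f has the shape u'v + uv' for u = 5 x and v = \frac{1}{\frac{3 x^{2}}{2} + 3} — it is the derivative of the product u*v.
F(x) = \frac{10 x}{3 \left(x^{2} + 2\right)} is an antiderivative of f.
Check: d/dx[\frac{10 x}{3 \left(x^{2} + 2\right)}] = \frac{20 - 10 x^{2}}{3 x^{4} + 12 x^{2} + 12}, which equals f(x).
F(3/2) = \frac{20}{17}; F(-1/2) = - \frac{20}{27}.
Integral = F(3/2) - F(-1/2) = \frac{880}{459}.

Antiderivative: F(x) = \frac{10 x}{3 \left(x^{2} + 2\right)}; value = \frac{880}{459}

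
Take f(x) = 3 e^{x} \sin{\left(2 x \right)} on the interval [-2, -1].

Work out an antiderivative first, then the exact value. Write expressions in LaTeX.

Antiderivative: F(x) = \frac{3 e^{x} \sin{\left(2 x \right)}}{5} - \frac{6 e^{x} \cos{\left(2 x \right)}}{5}; value = - \frac{3 \sin{\left(2 \right)}}{5 e} + \frac{6 \cos{\left(4 \right)}}{5 e^{2}} + \frac{3 \sin{\left(4 \right)}}{5 e^{2}} - \frac{6 \cos{\left(2 \right)}}{5 e}

Recover f(x) by differentiating a candidate F(x); any mismatch rules it out.
F(x) = \frac{3 e^{x} \sin{\left(2 x \right)}}{5} - \frac{6 e^{x} \cos{\left(2 x \right)}}{5} is an antiderivative of f.
Check: d/dx[\frac{3 e^{x} \sin{\left(2 x \right)}}{5} - \frac{6 e^{x} \cos{\left(2 x \right)}}{5}] = 3 e^{x} \sin{\left(2 x \right)} = f(x).
F(-1) = - \frac{3 \sin{\left(2 \right)}}{5 e} - \frac{6 \cos{\left(2 \right)}}{5 e}; F(-2) = - \frac{3 \sin{\left(4 \right)}}{5 e^{2}} - \frac{6 \cos{\left(4 \right)}}{5 e^{2}}.
Integral = F(-1) - F(-2) = - \frac{3 \sin{\left(2 \right)}}{5 e} + \frac{6 \cos{\left(4 \right)}}{5 e^{2}} + \frac{3 \sin{\left(4 \right)}}{5 e^{2}} - \frac{6 \cos{\left(2 \right)}}{5 e}.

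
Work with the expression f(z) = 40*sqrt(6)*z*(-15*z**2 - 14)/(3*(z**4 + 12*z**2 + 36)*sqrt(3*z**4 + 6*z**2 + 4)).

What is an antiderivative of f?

Recognize the product-rule pattern: f = u'v + uv' with u = -20/(z**2/2 + 3), v = sqrt(z**4/2 + z**2 + 2/3), so integration by parts undoes it.
Check: d/dz[-40*sqrt(3*z**4 + 6*z**2 + 4)/(sqrt(6)*z**2 + 6*sqrt(6))] = (-600*sqrt(6)*z**3 - 560*sqrt(6)*z)/(3*z**4*sqrt(3*z**4 + 6*z**2 + 4) + 36*z**2*sqrt(3*z**4 + 6*z**2 + 4) + 108*sqrt(3*z**4 + 6*z**2 + 4)), which equals f(z).

An antiderivative is F(z) = -40*sqrt(3*z**4 + 6*z**2 + 4)/(sqrt(6)*z**2 + 6*sqrt(6)).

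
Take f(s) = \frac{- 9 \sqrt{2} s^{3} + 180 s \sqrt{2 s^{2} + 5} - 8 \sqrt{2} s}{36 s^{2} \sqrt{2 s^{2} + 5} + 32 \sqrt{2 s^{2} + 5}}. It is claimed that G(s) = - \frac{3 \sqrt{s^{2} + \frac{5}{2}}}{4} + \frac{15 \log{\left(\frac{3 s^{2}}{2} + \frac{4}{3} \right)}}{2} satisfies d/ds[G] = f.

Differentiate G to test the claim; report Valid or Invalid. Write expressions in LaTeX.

d/ds[G] = \frac{- 27 \sqrt{2} s^{3} + 540 s \sqrt{2 s^{2} + 5} - 24 \sqrt{2} s}{36 s^{2} \sqrt{2 s^{2} + 5} + 32 \sqrt{2 s^{2} + 5}}
d/ds[G] - f(s) = \frac{- 9 \sqrt{2} s^{3} \sqrt{2 s^{2} + 5} + 360 s^{3} - 8 \sqrt{2} s \sqrt{2 s^{2} + 5} + 900 s}{36 s^{4} + 122 s^{2} + 80} != 0.

Invalid: d/ds[G] - f = \frac{- 9 \sqrt{2} s^{3} \sqrt{2 s^{2} + 5} + 360 s^{3} - 8 \sqrt{2} s \sqrt{2 s^{2} + 5} + 900 s}{36 s^{4} + 122 s^{2} + 80}, which is not 0.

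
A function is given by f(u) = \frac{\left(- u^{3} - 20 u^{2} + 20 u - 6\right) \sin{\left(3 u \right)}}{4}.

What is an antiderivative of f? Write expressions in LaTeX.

An antiderivative is F(u) = \frac{9 u^{3} \cos{\left(3 u \right)} - 9 u^{2} \sin{\left(3 u \right)} + 180 u^{2} \cos{\left(3 u \right)} - 120 u \sin{\left(3 u \right)} - 186 u \cos{\left(3 u \right)} + 62 \sin{\left(3 u \right)} + 14 \cos{\left(3 u \right)}}{108}.

Any candidate F(u) must reproduce f(u) exactly when differentiated.
Check: d/du[\frac{9 u^{3} \cos{\left(3 u \right)} - 9 u^{2} \sin{\left(3 u \right)} + 180 u^{2} \cos{\left(3 u \right)} - 120 u \sin{\left(3 u \right)} - 186 u \cos{\left(3 u \right)} + 62 \sin{\left(3 u \right)} + 14 \cos{\left(3 u \right)}}{108}] = - \frac{u^{3} \sin{\left(3 u \right)}}{4} - 5 u^{2} \sin{\left(3 u \right)} + 5 u \sin{\left(3 u \right)} - \frac{3 \sin{\left(3 u \right)}}{2}, which equals f(u).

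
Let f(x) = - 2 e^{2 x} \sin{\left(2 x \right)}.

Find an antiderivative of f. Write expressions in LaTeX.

Since d/dx undoes antidifferentiation here, F'(x) = f(x) is required of F(x).
Check: d/dx[- \frac{e^{2 x} \sin{\left(2 x \right)}}{2} + \frac{e^{2 x} \cos{\left(2 x \right)}}{2}] = - 2 e^{2 x} \sin{\left(2 x \right)} = f(x).

An antiderivative is F(x) = - \frac{e^{2 x} \sin{\left(2 x \right)}}{2} + \frac{e^{2 x} \cos{\left(2 x \right)}}{2}.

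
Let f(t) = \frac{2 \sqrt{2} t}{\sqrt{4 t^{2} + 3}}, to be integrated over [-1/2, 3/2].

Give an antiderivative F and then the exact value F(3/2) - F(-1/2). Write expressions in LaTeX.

Antiderivative: F(t) = \sqrt{2 t^{2} + \frac{3}{2}}; value = - \sqrt{2} + \sqrt{6}

The substitution u = 2 t^{2} + \frac{3}{2} works: f is exactly (dF/du)*(du/dt) for that inner function.
F(t) = \sqrt{2 t^{2} + \frac{3}{2}} is an antiderivative of f.
Check: d/dt[\sqrt{2 t^{2} + \frac{3}{2}}] = \frac{2 \sqrt{2} t}{\sqrt{4 t^{2} + 3}} = f(t).
F(3/2) = \sqrt{6}; F(-1/2) = \sqrt{2}.
Integral = F(3/2) - F(-1/2) = - \sqrt{2} + \sqrt{6}.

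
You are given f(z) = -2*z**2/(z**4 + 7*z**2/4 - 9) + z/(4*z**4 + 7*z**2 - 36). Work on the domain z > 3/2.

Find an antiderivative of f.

An antiderivative is F(z) = -(11*log(z - 3/2) - 13*log(z + 3/2) + log(z**2 + 4) + 32*atan(z/2))/50.

The denominator factors as (2*z - 3)*(2*z + 3)*(z**2 + 4); partial fractions split f into directly integrable pieces: -(z + 32)/(25*(z**2 + 4)) + 13/(25*(2*z + 3)) - 11/(25*(2*z - 3)).
Check: d/dz[-(11*log(z - 3/2) - 13*log(z + 3/2) + log(z**2 + 4) + 32*atan(z/2))/50] = (-8*z**2 + z)/(4*z**4 + 7*z**2 - 36), which equals f(z).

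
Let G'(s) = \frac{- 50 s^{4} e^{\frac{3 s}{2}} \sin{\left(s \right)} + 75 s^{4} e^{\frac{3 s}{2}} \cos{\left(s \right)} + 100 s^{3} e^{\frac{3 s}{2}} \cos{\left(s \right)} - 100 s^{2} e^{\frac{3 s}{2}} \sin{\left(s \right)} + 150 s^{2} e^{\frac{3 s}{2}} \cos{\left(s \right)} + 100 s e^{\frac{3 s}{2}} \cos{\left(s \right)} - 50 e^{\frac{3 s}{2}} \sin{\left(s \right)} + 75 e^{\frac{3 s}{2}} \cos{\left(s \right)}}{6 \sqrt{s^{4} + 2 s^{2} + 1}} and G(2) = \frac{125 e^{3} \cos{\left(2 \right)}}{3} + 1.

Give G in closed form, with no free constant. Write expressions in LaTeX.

Recover the given G'(s) by differentiating a candidate G(s); any mismatch rules it out.
A general antiderivative is \frac{25 \sqrt{s^{4} + 2 s^{2} + 1} e^{\frac{3 s}{2}} \cos{\left(s \right)}}{3} + C.
The condition gives C = \frac{125 e^{3} \cos{\left(2 \right)}}{3} + 1 - (\frac{125 e^{3} \cos{\left(2 \right)}}{3}) = 1.
So G(s) = \frac{25 \sqrt{s^{4} + 2 s^{2} + 1} e^{\frac{3 s}{2}} \cos{\left(s \right)}}{3} + 1.
Check: d/ds[\frac{25 \sqrt{s^{4} + 2 s^{2} + 1} e^{\frac{3 s}{2}} \cos{\left(s \right)}}{3} + 1] = \frac{- 50 s^{4} e^{\frac{3 s}{2}} \sin{\left(s \right)} + 75 s^{4} e^{\frac{3 s}{2}} \cos{\left(s \right)} + 100 s^{3} e^{\frac{3 s}{2}} \cos{\left(s \right)} - 100 s^{2} e^{\frac{3 s}{2}} \sin{\left(s \right)} + 150 s^{2} e^{\frac{3 s}{2}} \cos{\left(s \right)} + 100 s e^{\frac{3 s}{2}} \cos{\left(s \right)} - 50 e^{\frac{3 s}{2}} \sin{\left(s \right)} + 75 e^{\frac{3 s}{2}} \cos{\left(s \right)}}{6 \sqrt{s^{4} + 2 s^{2} + 1}} = G'(s).

G(s) = \frac{25 \sqrt{s^{4} + 2 s^{2} + 1} e^{\frac{3 s}{2}} \cos{\left(s \right)}}{3} + 1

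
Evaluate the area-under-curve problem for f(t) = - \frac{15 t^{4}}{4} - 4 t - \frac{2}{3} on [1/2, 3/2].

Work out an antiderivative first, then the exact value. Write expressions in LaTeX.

Antiderivative: F(t) = \frac{t \left(- 9 t^{4} - 24 t - 8\right)}{12}; value = - \frac{1985}{192}

Integrate term by term and add the pieces.
F(t) = \frac{t \left(- 9 t^{4} - 24 t - 8\right)}{12} is an antiderivative of f.
Check: d/dt[\frac{t \left(- 9 t^{4} - 24 t - 8\right)}{12}] = - \frac{15 t^{4}}{4} - 4 t - \frac{2}{3} = f(t).
F(3/2) = - \frac{1433}{128}; F(1/2) = - \frac{329}{384}.
Integral = F(3/2) - F(1/2) = - \frac{1985}{192}.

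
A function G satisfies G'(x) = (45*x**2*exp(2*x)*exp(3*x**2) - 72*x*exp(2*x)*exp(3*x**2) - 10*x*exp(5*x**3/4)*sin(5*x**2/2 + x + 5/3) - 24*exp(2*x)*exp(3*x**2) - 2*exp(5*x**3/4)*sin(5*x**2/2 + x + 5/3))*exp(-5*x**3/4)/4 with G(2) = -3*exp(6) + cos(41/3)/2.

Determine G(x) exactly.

Whatever form G(x) takes, its d/dx must return the stated G'(x).
A general antiderivative is -3*exp(-5*x**3/4 + 3*x**2 + 2*x) + cos(5*x**2/2 + x + 5/3)/2 + C.
The condition gives C = -3*exp(6) + cos(41/3)/2 - (-3*exp(6) + cos(41/3)/2) = 0.
So G(x) = -3*exp(2*x)*exp(3*x**2)*exp(-5*x**3/4) + cos(5*x**2/2 + x + 5/3)/2.
Check: d/dx[-3*exp(2*x)*exp(3*x**2)*exp(-5*x**3/4) + cos(5*x**2/2 + x + 5/3)/2] = (45*x**2*exp(2*x)*exp(3*x**2) - 72*x*exp(2*x)*exp(3*x**2) - 10*x*exp(5*x**3/4)*sin(5*x**2/2 + x + 5/3) - 24*exp(2*x)*exp(3*x**2) - 2*exp(5*x**3/4)*sin(5*x**2/2 + x + 5/3))*exp(-5*x**3/4)/4 = G'(x).

G(x) = -3*exp(2*x)*exp(3*x**2)*exp(-5*x**3/4) + cos(5*x**2/2 + x + 5/3)/2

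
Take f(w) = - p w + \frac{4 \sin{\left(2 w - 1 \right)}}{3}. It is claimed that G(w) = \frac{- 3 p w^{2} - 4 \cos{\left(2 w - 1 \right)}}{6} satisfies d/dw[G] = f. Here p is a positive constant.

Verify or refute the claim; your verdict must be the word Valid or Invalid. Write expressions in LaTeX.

d/dw[G] = - p w + \frac{4 \sin{\left(2 w - 1 \right)}}{3}
This equals f(w) exactly, so the claim holds.

Valid - the claim checks out under differentiation.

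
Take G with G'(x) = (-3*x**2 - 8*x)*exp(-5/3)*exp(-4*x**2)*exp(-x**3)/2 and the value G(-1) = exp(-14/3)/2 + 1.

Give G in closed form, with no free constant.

G(x) = (exp(-x**3 - 4*x**2 - 5/3) + 2)/2

G'(x) matches the chain-rule pattern g'(h)*h' with inner function h(x) = -x**3 - 4*x**2 - 5/3; substituting u = h(x) collapses the integral.
A general antiderivative is exp(-x**3 - 4*x**2 - 5/3)/2 + C.
The condition gives C = exp(-14/3)/2 + 1 - (exp(-14/3)/2) = 1.
So G(x) = (exp(-x**3 - 4*x**2 - 5/3) + 2)/2.
Check: d/dx[(exp(-x**3 - 4*x**2 - 5/3) + 2)/2] = (-3*x**2 - 8*x)*exp(-5/3)*exp(-4*x**2)*exp(-x**3)/2 = G'(x).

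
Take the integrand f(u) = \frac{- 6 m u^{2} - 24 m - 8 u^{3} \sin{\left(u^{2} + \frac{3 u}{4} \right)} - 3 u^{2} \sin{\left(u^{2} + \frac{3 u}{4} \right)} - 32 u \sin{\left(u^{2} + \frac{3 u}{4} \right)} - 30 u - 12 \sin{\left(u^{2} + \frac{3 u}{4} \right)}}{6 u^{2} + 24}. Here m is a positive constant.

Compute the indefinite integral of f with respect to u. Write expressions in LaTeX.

F(u) = - m u - \frac{5 \log{\left(\frac{u^{2}}{2} + 2 \right)}}{2} + \frac{2 \cos{\left(u^{2} + \frac{3 u}{4} \right)}}{3} + C

An antiderivative F(u) passes only if d/du[F] lands on f(u) exactly.
Check: d/du[- m u - \frac{5 \log{\left(\frac{u^{2}}{2} + 2 \right)}}{2} + \frac{2 \cos{\left(u^{2} + \frac{3 u}{4} \right)}}{3}] = \frac{- 6 m u^{2} - 24 m - 8 u^{3} \sin{\left(u^{2} + \frac{3 u}{4} \right)} - 3 u^{2} \sin{\left(u^{2} + \frac{3 u}{4} \right)} - 32 u \sin{\left(u^{2} + \frac{3 u}{4} \right)} - 30 u - 12 \sin{\left(u^{2} + \frac{3 u}{4} \right)}}{6 u^{2} + 24} = f(u).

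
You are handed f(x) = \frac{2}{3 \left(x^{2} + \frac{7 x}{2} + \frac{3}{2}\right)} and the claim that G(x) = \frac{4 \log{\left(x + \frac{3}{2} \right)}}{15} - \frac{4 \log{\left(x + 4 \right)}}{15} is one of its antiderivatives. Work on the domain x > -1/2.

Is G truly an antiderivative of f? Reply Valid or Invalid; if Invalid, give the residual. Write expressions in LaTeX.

d/dx[G] = \frac{4}{6 x^{2} + 33 x + 36}
d/dx[G] - f(x) = \frac{- 16 x - 36}{12 x^{4} + 108 x^{3} + 321 x^{2} + 351 x + 108} != 0.

Invalid: d/dx[G] - f = \frac{- 16 x - 36}{12 x^{4} + 108 x^{3} + 321 x^{2} + 351 x + 108}, which is not 0.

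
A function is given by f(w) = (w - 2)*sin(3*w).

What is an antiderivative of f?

An antiderivative is F(w) = -w*cos(3*w)/3 + sin(3*w)/9 + 2*cos(3*w)/3.

A candidate is checked by its d/dw: the result must match f(w).
Check: d/dw[-w*cos(3*w)/3 + sin(3*w)/9 + 2*cos(3*w)/3] = w*sin(3*w) - 2*sin(3*w), which equals f(w).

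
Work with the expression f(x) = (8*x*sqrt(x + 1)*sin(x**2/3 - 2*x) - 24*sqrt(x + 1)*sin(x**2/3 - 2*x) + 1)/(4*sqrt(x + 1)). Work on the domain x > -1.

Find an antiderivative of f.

An antiderivative is F(x) = sqrt(x + 1)/2 - 3*cos(x**2/3 - 2*x).

A first test for any F(x): its x-derivative must equal f(x) identically.
Check: d/dx[sqrt(x + 1)/2 - 3*cos(x**2/3 - 2*x)] = (8*x*sqrt(x + 1)*sin(x**2/3 - 2*x) - 24*sqrt(x + 1)*sin(x**2/3 - 2*x) + 1)/(4*sqrt(x + 1)) = f(x).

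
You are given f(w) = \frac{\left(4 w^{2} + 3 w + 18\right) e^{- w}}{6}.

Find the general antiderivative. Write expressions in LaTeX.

F(w) = \frac{\left(- 4 w^{2} - 11 w - 29\right) e^{- w}}{6} + C

Recognize the product-rule pattern: f = u'v + uv' with u = - \frac{2 w^{2}}{3} - \frac{11 w}{6} - \frac{29}{6}, v = e^{- w}, so integration by parts undoes it.
Check: d/dw[\frac{\left(- 4 w^{2} - 11 w - 29\right) e^{- w}}{6}] = \frac{\left(4 w^{2} + 3 w + 18\right) e^{- w}}{6} = f(w).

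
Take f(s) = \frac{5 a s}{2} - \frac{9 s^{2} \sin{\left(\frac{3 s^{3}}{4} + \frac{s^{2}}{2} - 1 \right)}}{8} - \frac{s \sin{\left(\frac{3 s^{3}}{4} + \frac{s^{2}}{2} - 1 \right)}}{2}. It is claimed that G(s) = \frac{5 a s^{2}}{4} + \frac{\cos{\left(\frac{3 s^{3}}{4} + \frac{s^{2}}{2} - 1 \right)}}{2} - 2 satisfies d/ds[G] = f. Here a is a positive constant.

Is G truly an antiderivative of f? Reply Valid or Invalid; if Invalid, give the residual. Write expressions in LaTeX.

Valid: G'(s) = f(s).

d/ds[G] = \frac{5 a s}{2} - \frac{9 s^{2} \sin{\left(\frac{3 s^{3}}{4} + \frac{s^{2}}{2} - 1 \right)}}{8} - \frac{s \sin{\left(\frac{3 s^{3}}{4} + \frac{s^{2}}{2} - 1 \right)}}{2}
This equals f(s) exactly, so the claim holds.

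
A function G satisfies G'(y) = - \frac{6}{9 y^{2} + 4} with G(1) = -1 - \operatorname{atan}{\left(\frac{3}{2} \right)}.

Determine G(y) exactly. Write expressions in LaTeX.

Since d/dy undoes antidifferentiation here, G(y) must give back the stated G'(y).
A general antiderivative is - \operatorname{atan}{\left(\frac{3 y}{2} \right)} + C.
The condition gives C = -1 - \operatorname{atan}{\left(\frac{3}{2} \right)} - (- \operatorname{atan}{\left(\frac{3}{2} \right)}) = -1.
So G(y) = - \operatorname{atan}{\left(\frac{3 y}{2} \right)} - 1.
Check: d/dy[- \operatorname{atan}{\left(\frac{3 y}{2} \right)} - 1] = - \frac{6}{9 y^{2} + 4} = G'(y).

G(y) = - \operatorname{atan}{\left(\frac{3 y}{2} \right)} - 1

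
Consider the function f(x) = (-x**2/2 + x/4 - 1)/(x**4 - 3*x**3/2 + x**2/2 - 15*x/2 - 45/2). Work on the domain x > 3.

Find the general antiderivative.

The denominator factors as 2*(x - 3)*(2*x + 3)*(x**2 + 5); partial fractions split f into directly integrable pieces: -(x + 129)/(812*(x**2 + 5)) + 40/(261*(2*x + 3)) - 19/(252*(x - 3)).
Check: d/dx[-19*log(x - 3)/252 + 20*log(x + 3/2)/261 - log(x**2 + 5)/1624 - 129*sqrt(5)*atan(sqrt(5)*x/5)/4060] = (-2*x**2 + x - 4)/(4*x**4 - 6*x**3 + 2*x**2 - 30*x - 90), which equals f(x).

F(x) = -19*log(x - 3)/252 + 20*log(x + 3/2)/261 - log(x**2 + 5)/1624 - 129*sqrt(5)*atan(sqrt(5)*x/5)/4060 + C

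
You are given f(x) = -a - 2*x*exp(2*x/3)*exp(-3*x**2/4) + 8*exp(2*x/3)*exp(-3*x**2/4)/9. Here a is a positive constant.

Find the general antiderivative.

F(x) = -a*x + 4*exp(-3*x**2/4 + 2*x/3)/3 + C

The integrand splits into summands that can be handled one at a time.
Check: d/dx[-a*x + 4*exp(-3*x**2/4 + 2*x/3)/3] = -a - 2*x*exp(2*x/3)*exp(-3*x**2/4) + 8*exp(2*x/3)*exp(-3*x**2/4)/9 = f(x).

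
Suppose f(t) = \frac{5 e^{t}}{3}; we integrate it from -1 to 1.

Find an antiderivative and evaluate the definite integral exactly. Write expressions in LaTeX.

Check any antiderivative F(t) by computing F'(t) and comparing it with f(t).
F(t) = \frac{5 e^{t}}{3} is an antiderivative of f.
Check: d/dt[\frac{5 e^{t}}{3}] = \frac{5 e^{t}}{3} = f(t).
F(1) = \frac{5 e}{3}; F(-1) = \frac{5}{3 e}.
Integral = F(1) - F(-1) = - \frac{5}{3 e} + \frac{5 e}{3}.

Antiderivative: F(t) = \frac{5 e^{t}}{3}; value = - \frac{5}{3 e} + \frac{5 e}{3}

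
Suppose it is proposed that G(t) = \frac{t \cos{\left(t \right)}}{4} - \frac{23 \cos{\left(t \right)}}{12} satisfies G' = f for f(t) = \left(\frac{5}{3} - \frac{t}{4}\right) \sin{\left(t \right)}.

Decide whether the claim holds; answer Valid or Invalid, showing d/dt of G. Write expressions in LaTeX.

d/dt[G] = - \frac{t \sin{\left(t \right)}}{4} + \frac{23 \sin{\left(t \right)}}{12} + \frac{\cos{\left(t \right)}}{4}
d/dt[G] - f(t) = \frac{\sin{\left(t \right)}}{4} + \frac{\cos{\left(t \right)}}{4} != 0.

Invalid: d/dt[G] - f = \frac{\sin{\left(t \right)}}{4} + \frac{\cos{\left(t \right)}}{4}, which is not 0.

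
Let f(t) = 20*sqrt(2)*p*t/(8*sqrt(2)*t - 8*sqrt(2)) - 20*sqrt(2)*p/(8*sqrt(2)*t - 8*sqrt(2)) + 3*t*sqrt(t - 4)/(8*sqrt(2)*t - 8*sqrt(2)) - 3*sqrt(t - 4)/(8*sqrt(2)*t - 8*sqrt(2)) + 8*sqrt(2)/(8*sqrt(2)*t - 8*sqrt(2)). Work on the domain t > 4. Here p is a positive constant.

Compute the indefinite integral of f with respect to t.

The integrand splits into summands that can be handled one at a time.
Check: d/dt[5*p*t/2 + (t/2 - 2)**(3/2)/2 + log(4*t - 4)] = (20*sqrt(2)*p*t - 20*sqrt(2)*p + 3*t*sqrt(t - 4) - 3*sqrt(t - 4) + 8*sqrt(2))/(8*sqrt(2)*t - 8*sqrt(2)), which equals f(t).

F(t) = 5*p*t/2 + (t/2 - 2)**(3/2)/2 + log(4*t - 4) + C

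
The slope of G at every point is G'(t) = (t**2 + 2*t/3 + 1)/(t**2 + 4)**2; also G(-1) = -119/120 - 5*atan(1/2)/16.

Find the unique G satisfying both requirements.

G(t) = -9*t/(24*t**2 + 96) + 5*atan(t/2)/16 - 1 - 8/(24*t**2 + 96)

Whatever form G(t) takes, its d/dt must return the stated G'(t).
A general antiderivative is (-9*t - 8)/(24*t**2 + 96) + 5*atan(t/2)/16 + C.
The condition gives C = -119/120 - 5*atan(1/2)/16 - (1/120 - 5*atan(1/2)/16) = -1.
So G(t) = -9*t/(24*t**2 + 96) + 5*atan(t/2)/16 - 1 - 8/(24*t**2 + 96).
Check: d/dt[-9*t/(24*t**2 + 96) + 5*atan(t/2)/16 - 1 - 8/(24*t**2 + 96)] = (3*t**2 + 2*t + 3)/(3*t**4 + 24*t**2 + 48), which equals G'(t).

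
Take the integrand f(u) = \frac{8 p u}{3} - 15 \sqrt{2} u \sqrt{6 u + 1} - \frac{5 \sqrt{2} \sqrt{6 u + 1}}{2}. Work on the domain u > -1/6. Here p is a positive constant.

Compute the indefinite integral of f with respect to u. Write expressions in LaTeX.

The integrand splits into summands that can be handled one at a time.
Check: d/du[\frac{4 p u^{2}}{3} - \frac{4 \left(3 u + \frac{1}{2}\right)^{\frac{5}{2}}}{3}] = \frac{\sqrt{2} \left(8 \sqrt{2} p u - 90 u \sqrt{6 u + 1} - 15 \sqrt{6 u + 1}\right)}{6}, which equals f(u).

F(u) = \frac{4 p u^{2}}{3} - \frac{4 \left(3 u + \frac{1}{2}\right)^{\frac{5}{2}}}{3} + C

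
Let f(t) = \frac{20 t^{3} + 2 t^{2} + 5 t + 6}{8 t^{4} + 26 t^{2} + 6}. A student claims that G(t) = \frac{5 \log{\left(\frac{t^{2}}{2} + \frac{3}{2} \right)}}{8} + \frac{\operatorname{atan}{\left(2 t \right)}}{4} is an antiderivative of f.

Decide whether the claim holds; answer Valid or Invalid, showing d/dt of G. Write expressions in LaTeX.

Invalid: d/dt[G] - f = \frac{- 20 t^{3} - 2 t^{2} - 5 t - 6}{16 t^{4} + 52 t^{2} + 12}, which is not 0.

d/dt[G] = \frac{20 t^{3} + 2 t^{2} + 5 t + 6}{16 t^{4} + 52 t^{2} + 12}
d/dt[G] - f(t) = \frac{- 20 t^{3} - 2 t^{2} - 5 t - 6}{16 t^{4} + 52 t^{2} + 12} != 0.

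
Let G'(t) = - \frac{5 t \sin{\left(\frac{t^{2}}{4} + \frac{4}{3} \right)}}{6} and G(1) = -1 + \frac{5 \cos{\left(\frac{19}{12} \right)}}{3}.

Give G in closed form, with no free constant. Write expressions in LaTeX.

The substitution u = \frac{t^{2}}{4} + \frac{4}{3} works: G'(t) is exactly (dG/du)*(du/dt) for that inner function.
A general antiderivative is \frac{5 \cos{\left(\frac{t^{2}}{4} + \frac{4}{3} \right)}}{3} + C.
The condition gives C = -1 + \frac{5 \cos{\left(\frac{19}{12} \right)}}{3} - (\frac{5 \cos{\left(\frac{19}{12} \right)}}{3}) = -1.
So G(t) = \frac{5 \cos{\left(\frac{t^{2}}{4} + \frac{4}{3} \right)}}{3} - 1.
Check: d/dt[\frac{5 \cos{\left(\frac{t^{2}}{4} + \frac{4}{3} \right)}}{3} - 1] = - \frac{5 t \sin{\left(\frac{t^{2}}{4} + \frac{4}{3} \right)}}{6} = G'(t).

G(t) = \frac{5 \cos{\left(\frac{t^{2}}{4} + \frac{4}{3} \right)}}{3} - 1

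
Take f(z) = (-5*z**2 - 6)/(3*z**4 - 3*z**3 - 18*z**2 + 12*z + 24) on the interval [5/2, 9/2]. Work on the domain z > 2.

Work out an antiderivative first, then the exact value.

The denominator factors as 3*(z - 2)**2*(z + 1)*(z + 2); partial fractions split f into directly integrable pieces: 13/(24*(z + 2)) - 11/(27*(z + 1)) - 29/(216*(z - 2)) - 13/(18*(z - 2)**2).
F(z) = -29*log(z - 2)/216 - 11*log(z + 1)/27 + 13*log(z + 2)/24 + 13/(18*z - 36) is an antiderivative of f.
Check: d/dz[-29*log(z - 2)/216 - 11*log(z + 1)/27 + 13*log(z + 2)/24 + 13/(18*z - 36)] = (-5*z**2 - 6)/(3*z**4 - 3*z**3 - 18*z**2 + 12*z + 24) = f(z).
F(9/2) = -11*log(11/2)/27 - 29*log(5/2)/216 + 13/45 + 13*log(13/2)/24; F(5/2) = -11*log(7/2)/27 + 29*log(2)/216 + 13*log(9/2)/24 + 13/9.
Integral = F(9/2) - F(5/2) = -52/45 - 13*log(9/2)/24 - 11*log(11/2)/27 - 29*log(5/2)/216 - 29*log(2)/216 + 11*log(7/2)/27 + 13*log(13/2)/24.

Antiderivative: F(z) = -29*log(z - 2)/216 - 11*log(z + 1)/27 + 13*log(z + 2)/24 + 13/(18*z - 36); value = -52/45 - 13*log(9/2)/24 - 11*log(11/2)/27 - 29*log(5/2)/216 - 29*log(2)/216 + 11*log(7/2)/27 + 13*log(13/2)/24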